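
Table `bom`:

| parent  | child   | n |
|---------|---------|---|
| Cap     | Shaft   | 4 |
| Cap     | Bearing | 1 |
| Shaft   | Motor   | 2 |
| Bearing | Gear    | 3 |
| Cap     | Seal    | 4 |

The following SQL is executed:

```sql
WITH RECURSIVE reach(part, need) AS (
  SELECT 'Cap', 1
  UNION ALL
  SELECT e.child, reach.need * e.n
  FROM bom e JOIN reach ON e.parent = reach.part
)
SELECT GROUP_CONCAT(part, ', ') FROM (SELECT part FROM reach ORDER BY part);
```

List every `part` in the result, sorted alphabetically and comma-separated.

Base: (Cap, need=1).
Iteration 1: components of {Cap} -> Bearing = 1*1 = 1, Seal = 1*4 = 4, Shaft = 1*4 = 4.
Iteration 2: components of {Bearing,Seal,Shaft} -> Gear = 1*3 = 3, Motor = 4*2 = 8.
Iteration 3: no further components; recursion stops.

Bearing, Cap, Gear, Motor, Seal, Shaft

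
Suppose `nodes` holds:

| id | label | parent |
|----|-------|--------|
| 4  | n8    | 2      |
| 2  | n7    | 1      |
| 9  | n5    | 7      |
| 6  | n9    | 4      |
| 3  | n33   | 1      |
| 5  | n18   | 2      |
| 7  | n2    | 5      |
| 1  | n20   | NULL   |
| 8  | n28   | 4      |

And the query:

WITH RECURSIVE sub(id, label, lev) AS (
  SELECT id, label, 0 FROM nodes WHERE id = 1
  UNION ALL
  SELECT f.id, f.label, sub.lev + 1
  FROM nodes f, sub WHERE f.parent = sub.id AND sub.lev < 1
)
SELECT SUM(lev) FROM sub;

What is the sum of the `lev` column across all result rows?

Base: id=1 (n20) at lev 0.
Iteration 1: rows with parent in {1} -> n7 (id 2, lev 1), n33 (id 3, lev 1).
Iteration 2: lev < 1 fails for all current rows; recursion stops.
SUM(lev) = 0 + 1 + 1 = 2.

2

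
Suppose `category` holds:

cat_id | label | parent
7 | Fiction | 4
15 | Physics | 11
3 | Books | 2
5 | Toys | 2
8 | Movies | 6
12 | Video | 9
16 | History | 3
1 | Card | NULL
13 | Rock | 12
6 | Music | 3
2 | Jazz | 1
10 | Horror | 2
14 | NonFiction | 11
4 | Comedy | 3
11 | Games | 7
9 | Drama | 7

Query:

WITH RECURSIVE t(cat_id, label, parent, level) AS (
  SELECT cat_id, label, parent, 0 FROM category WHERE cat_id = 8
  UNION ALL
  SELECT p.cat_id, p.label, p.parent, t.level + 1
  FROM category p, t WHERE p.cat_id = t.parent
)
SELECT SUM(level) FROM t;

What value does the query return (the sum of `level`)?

10

Base: cat_id=8 (Movies), parent=6, level 0.
Iteration 1: join on cat_id=6 -> Music (id 6, parent=3, level 1).
Iteration 2: join on cat_id=3 -> Books (id 3, parent=2, level 2).
Iteration 3: join on cat_id=2 -> Jazz (id 2, parent=1, level 3).
Iteration 4: join on cat_id=1 -> Card (id 1, parent=NULL, level 4).
Iteration 5: parent is NULL; no match; recursion stops.
SUM(level) = 0 + 1 + 2 + 3 + 4 = 10.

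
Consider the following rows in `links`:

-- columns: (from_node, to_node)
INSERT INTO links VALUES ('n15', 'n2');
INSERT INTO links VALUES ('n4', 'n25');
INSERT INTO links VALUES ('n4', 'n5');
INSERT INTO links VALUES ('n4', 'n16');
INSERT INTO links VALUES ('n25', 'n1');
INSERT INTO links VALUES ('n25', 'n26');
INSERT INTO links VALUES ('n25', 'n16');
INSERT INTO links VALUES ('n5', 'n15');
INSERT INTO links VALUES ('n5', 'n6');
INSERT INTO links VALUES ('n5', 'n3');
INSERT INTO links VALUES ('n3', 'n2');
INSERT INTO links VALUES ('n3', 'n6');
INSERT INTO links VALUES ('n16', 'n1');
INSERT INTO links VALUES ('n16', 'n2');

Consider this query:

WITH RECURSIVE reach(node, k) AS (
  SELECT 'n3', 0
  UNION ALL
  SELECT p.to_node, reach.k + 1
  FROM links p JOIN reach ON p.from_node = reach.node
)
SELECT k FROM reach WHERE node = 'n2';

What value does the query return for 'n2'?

1

Base: (n3, k=0).
Iteration 1: edges from {n3} -> (n2, k=1), (n6, k=1).
Iteration 2: no outgoing edges from {n2,n6}; recursion stops.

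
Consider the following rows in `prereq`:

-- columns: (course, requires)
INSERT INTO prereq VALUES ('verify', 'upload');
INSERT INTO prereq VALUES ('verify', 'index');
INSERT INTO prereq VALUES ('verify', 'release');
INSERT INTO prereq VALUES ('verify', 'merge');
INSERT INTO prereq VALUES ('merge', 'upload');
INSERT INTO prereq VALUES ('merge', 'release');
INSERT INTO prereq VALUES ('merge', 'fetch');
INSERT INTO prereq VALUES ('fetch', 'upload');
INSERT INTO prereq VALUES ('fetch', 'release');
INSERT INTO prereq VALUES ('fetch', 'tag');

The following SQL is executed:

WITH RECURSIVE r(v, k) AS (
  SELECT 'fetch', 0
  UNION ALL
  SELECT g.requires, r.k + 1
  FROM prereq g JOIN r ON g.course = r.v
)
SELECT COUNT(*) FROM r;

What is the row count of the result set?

4

Base: (fetch, k=0).
Iteration 1: edges from {fetch} -> (release, k=1), (tag, k=1), (upload, k=1).
Iteration 2: no outgoing edges from {release,tag,upload}; recursion stops.
Total rows emitted: 4.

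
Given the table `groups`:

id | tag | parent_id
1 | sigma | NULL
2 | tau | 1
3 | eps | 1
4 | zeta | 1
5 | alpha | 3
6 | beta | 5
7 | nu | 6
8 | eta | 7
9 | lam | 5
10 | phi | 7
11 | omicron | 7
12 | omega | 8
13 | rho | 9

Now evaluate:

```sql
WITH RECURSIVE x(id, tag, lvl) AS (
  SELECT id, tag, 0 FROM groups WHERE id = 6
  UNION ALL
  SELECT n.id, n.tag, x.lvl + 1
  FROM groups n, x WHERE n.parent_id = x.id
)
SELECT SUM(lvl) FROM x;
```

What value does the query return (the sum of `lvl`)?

Base: id=6 (beta) at lvl 0.
Iteration 1: rows with parent_id in {6} -> nu (id 7, lvl 1).
Iteration 2: rows with parent_id in {7} -> eta (id 8, lvl 2), phi (id 10, lvl 2), omicron (id 11, lvl 2).
Iteration 3: rows with parent_id in {8,10,11} -> omega (id 12, lvl 3).
Iteration 4: no rows with parent_id in {12}; recursion stops.
SUM(lvl) = 0 + 1 + 2 + 2 + 2 + 3 = 10.

10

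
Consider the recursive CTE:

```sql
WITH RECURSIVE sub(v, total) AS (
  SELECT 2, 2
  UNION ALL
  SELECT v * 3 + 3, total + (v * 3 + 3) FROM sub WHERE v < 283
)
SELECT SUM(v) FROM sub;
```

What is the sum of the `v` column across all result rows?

1265

Base: v=2, total=2.
Iteration 1: 2 < 283 holds -> v = 2 * 3 + 3 = 9, total = 2 + 9 = 11.
Iteration 2: 9 < 283 holds -> v = 9 * 3 + 3 = 30, total = 11 + 30 = 41.
Iteration 3: 30 < 283 holds -> v = 30 * 3 + 3 = 93, total = 41 + 93 = 134.
Iteration 4: 93 < 283 holds -> v = 93 * 3 + 3 = 282, total = 134 + 282 = 416.
Iteration 5: 282 < 283 holds -> v = 282 * 3 + 3 = 849, total = 416 + 849 = 1265.
Iteration 6: 849 < 283 fails; recursion stops.
SUM(v) = 2 + 9 + 30 + 93 + 282 + 849 = 1265.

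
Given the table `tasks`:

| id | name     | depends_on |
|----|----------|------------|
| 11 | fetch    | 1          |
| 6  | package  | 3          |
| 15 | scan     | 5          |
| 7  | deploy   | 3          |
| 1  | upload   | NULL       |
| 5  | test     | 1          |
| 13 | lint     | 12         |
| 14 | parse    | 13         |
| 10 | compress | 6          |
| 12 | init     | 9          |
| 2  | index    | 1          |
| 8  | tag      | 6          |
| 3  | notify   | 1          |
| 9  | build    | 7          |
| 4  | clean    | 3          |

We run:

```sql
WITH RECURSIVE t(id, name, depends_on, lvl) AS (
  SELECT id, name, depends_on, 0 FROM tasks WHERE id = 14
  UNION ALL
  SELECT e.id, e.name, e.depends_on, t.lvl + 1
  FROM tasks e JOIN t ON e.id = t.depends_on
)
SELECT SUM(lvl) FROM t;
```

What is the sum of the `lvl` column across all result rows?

21

Base: id=14 (parse), depends_on=13, lvl 0.
Iteration 1: join on id=13 -> lint (id 13, depends_on=12, lvl 1).
Iteration 2: join on id=12 -> init (id 12, depends_on=9, lvl 2).
Iteration 3: join on id=9 -> build (id 9, depends_on=7, lvl 3).
Iteration 4: join on id=7 -> deploy (id 7, depends_on=3, lvl 4).
Iteration 5: join on id=3 -> notify (id 3, depends_on=1, lvl 5).
Iteration 6: join on id=1 -> upload (id 1, depends_on=NULL, lvl 6).
Iteration 7: depends_on is NULL; no match; recursion stops.
SUM(lvl) = 0 + 1 + 2 + 3 + 4 + 5 + 6 = 21.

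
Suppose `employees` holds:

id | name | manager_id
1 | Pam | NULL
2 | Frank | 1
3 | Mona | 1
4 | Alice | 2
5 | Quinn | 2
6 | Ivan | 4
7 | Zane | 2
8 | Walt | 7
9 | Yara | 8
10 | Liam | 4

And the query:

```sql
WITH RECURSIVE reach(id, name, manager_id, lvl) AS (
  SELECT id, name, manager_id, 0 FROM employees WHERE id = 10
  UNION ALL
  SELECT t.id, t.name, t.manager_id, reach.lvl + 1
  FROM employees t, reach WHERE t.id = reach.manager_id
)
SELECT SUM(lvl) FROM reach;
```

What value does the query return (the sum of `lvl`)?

Base: id=10 (Liam), manager_id=4, lvl 0.
Iteration 1: join on id=4 -> Alice (id 4, manager_id=2, lvl 1).
Iteration 2: join on id=2 -> Frank (id 2, manager_id=1, lvl 2).
Iteration 3: join on id=1 -> Pam (id 1, manager_id=NULL, lvl 3).
Iteration 4: manager_id is NULL; no match; recursion stops.
SUM(lvl) = 0 + 1 + 2 + 3 = 6.

6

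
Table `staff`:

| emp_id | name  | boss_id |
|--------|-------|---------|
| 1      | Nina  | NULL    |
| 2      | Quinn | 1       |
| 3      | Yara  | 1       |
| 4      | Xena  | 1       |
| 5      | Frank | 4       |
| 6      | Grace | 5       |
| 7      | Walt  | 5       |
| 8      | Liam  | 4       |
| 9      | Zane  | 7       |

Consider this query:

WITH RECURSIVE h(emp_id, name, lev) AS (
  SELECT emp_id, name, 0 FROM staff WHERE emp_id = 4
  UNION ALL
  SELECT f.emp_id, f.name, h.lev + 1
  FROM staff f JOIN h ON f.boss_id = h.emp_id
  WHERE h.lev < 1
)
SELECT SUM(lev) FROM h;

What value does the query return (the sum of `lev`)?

Base: emp_id=4 (Xena) at lev 0.
Iteration 1: rows with boss_id in {4} -> Frank (id 5, lev 1), Liam (id 8, lev 1).
Iteration 2: lev < 1 fails for all current rows; recursion stops.
SUM(lev) = 0 + 1 + 1 = 2.

2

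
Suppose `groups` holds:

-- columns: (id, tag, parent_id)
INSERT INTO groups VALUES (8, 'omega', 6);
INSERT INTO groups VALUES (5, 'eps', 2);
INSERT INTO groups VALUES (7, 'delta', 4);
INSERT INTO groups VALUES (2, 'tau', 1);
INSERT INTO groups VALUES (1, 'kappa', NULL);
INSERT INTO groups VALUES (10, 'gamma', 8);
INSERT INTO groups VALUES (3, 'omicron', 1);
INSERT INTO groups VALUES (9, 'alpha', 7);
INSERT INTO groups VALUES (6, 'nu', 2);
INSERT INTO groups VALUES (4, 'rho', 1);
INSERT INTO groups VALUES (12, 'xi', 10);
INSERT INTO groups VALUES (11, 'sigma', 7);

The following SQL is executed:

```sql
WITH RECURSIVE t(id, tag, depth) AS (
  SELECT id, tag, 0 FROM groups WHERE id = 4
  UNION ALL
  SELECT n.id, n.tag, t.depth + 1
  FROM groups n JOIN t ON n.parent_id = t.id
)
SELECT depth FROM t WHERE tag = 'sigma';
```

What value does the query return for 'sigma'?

2

Base: id=4 (rho) at depth 0.
Iteration 1: rows with parent_id in {4} -> delta (id 7, depth 1).
Iteration 2: rows with parent_id in {7} -> alpha (id 9, depth 2), sigma (id 11, depth 2).
Iteration 3: no rows with parent_id in {9,11}; recursion stops.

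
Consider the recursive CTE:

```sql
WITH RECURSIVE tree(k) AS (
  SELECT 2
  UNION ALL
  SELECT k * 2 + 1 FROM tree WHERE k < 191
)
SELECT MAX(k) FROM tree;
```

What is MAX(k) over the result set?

191

Base: k=2.
Iteration 1: 2 < 191 holds -> k = 2 * 2 + 1 = 5.
Iteration 2: 5 < 191 holds -> k = 5 * 2 + 1 = 11.
Iteration 3: 11 < 191 holds -> k = 11 * 2 + 1 = 23.
Iteration 4: 23 < 191 holds -> k = 23 * 2 + 1 = 47.
Iteration 5: 47 < 191 holds -> k = 47 * 2 + 1 = 95.
Iteration 6: 95 < 191 holds -> k = 95 * 2 + 1 = 191.
Iteration 7: 191 < 191 fails; recursion stops.
k values: 2, 5, 11, 23, 47, 95, 191; the maximum is 191.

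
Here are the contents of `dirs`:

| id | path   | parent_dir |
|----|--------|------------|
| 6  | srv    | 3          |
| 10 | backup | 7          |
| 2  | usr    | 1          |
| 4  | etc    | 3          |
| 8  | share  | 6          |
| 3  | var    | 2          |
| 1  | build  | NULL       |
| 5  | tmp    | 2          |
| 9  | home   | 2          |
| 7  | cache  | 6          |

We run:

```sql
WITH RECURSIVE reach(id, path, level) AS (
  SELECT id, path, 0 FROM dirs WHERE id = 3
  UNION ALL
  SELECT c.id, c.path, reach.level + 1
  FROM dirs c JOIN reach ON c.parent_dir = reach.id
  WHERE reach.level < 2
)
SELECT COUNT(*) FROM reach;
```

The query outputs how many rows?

5

Base: id=3 (var) at level 0.
Iteration 1: rows with parent_dir in {3} -> etc (id 4, level 1), srv (id 6, level 1).
Iteration 2: rows with parent_dir in {4,6} -> cache (id 7, level 2), share (id 8, level 2).
Iteration 3: level < 2 fails for all current rows; recursion stops.
Total rows emitted: 5.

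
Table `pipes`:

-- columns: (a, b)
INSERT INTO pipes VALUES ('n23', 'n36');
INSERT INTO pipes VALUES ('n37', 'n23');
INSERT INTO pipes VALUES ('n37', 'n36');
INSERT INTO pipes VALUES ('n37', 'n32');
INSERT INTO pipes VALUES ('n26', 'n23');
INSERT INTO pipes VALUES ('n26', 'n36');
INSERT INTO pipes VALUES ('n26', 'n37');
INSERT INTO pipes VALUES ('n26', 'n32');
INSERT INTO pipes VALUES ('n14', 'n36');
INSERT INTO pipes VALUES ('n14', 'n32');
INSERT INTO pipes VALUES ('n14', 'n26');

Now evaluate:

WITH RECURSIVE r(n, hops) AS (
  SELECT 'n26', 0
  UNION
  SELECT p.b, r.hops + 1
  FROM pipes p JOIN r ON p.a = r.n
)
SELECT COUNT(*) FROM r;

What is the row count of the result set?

9

Base: (n26, hops=0).
Iteration 1: edges from {n26} -> (n23, hops=1), (n32, hops=1), (n36, hops=1), (n37, hops=1).
Iteration 2: edges from {n23,n32,n36,n37} -> (n23, hops=2), (n32, hops=2), (n36, hops=2). [UNION drops 1 duplicate row(s)]
Iteration 3: edges from {n23,n32,n36} -> (n36, hops=3).
Iteration 4: no outgoing edges from {n36}; recursion stops.
Total rows emitted: 9.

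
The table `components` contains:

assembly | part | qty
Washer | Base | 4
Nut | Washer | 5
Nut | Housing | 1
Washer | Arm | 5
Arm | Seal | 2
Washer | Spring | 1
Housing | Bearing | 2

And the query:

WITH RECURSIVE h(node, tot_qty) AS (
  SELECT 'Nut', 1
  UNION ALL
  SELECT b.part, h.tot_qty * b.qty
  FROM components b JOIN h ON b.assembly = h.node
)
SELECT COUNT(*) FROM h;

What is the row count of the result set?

Base: (Nut, tot_qty=1).
Iteration 1: components of {Nut} -> Housing = 1*1 = 1, Washer = 1*5 = 5.
Iteration 2: components of {Housing,Washer} -> Arm = 5*5 = 25, Base = 5*4 = 20, Bearing = 1*2 = 2, Spring = 5*1 = 5.
Iteration 3: components of {Arm,Base,Bearing,Spring} -> Seal = 25*2 = 50.
Iteration 4: no further components; recursion stops.
Total rows emitted: 8.

8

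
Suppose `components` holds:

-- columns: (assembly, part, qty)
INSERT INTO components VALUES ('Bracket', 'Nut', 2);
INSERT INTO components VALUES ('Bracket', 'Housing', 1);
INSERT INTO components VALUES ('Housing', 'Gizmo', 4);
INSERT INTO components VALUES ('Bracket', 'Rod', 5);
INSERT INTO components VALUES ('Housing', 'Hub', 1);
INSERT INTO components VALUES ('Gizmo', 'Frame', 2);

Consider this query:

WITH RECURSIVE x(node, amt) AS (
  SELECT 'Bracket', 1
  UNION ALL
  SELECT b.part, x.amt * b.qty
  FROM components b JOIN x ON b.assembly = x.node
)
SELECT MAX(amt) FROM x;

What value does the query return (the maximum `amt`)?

Base: (Bracket, amt=1).
Iteration 1: components of {Bracket} -> Housing = 1*1 = 1, Nut = 1*2 = 2, Rod = 1*5 = 5.
Iteration 2: components of {Housing,Nut,Rod} -> Gizmo = 1*4 = 4, Hub = 1*1 = 1.
Iteration 3: components of {Gizmo,Hub} -> Frame = 4*2 = 8.
Iteration 4: no further components; recursion stops.
amt values: 1, 2, 1, 5, 4, 1, 8; the maximum is 8.

8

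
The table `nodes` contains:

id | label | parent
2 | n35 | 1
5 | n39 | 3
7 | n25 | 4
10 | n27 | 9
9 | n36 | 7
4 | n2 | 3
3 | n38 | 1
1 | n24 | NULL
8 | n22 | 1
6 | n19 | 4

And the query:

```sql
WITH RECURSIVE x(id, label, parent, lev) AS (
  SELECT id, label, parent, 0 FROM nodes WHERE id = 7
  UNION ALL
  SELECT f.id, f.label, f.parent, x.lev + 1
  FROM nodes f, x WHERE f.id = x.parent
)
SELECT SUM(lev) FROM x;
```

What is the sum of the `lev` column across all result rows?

Base: id=7 (n25), parent=4, lev 0.
Iteration 1: join on id=4 -> n2 (id 4, parent=3, lev 1).
Iteration 2: join on id=3 -> n38 (id 3, parent=1, lev 2).
Iteration 3: join on id=1 -> n24 (id 1, parent=NULL, lev 3).
Iteration 4: parent is NULL; no match; recursion stops.
SUM(lev) = 0 + 1 + 2 + 3 = 6.

6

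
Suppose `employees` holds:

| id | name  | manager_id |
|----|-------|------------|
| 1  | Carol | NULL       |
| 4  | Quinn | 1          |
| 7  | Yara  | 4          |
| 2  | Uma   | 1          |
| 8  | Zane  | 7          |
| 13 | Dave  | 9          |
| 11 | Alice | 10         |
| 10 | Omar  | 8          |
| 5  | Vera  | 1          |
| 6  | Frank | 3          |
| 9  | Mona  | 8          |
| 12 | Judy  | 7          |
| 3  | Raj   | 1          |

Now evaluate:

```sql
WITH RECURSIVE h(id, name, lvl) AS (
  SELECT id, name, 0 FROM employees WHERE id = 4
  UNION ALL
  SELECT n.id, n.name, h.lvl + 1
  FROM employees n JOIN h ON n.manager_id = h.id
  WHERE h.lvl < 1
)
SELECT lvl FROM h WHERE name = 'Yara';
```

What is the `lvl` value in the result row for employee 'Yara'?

1

Base: id=4 (Quinn) at lvl 0.
Iteration 1: rows with manager_id in {4} -> Yara (id 7, lvl 1).
Iteration 2: lvl < 1 fails for all current rows; recursion stops.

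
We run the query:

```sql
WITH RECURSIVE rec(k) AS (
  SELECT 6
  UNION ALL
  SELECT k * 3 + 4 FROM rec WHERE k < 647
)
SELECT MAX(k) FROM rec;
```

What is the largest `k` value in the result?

Base: k=6.
Iteration 1: 6 < 647 holds -> k = 6 * 3 + 4 = 22.
Iteration 2: 22 < 647 holds -> k = 22 * 3 + 4 = 70.
Iteration 3: 70 < 647 holds -> k = 70 * 3 + 4 = 214.
Iteration 4: 214 < 647 holds -> k = 214 * 3 + 4 = 646.
Iteration 5: 646 < 647 holds -> k = 646 * 3 + 4 = 1942.
Iteration 6: 1942 < 647 fails; recursion stops.
k values: 6, 22, 70, 214, 646, 1942; the maximum is 1942.

1942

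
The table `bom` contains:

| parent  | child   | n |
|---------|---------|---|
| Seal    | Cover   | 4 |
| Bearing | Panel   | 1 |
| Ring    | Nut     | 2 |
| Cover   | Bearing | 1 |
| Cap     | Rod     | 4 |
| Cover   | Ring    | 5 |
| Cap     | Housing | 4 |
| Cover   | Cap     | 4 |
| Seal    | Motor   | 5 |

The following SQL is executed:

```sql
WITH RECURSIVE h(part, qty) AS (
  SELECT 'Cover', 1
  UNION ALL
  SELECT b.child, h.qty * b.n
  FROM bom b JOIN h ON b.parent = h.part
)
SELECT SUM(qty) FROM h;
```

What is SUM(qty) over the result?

Base: (Cover, qty=1).
Iteration 1: components of {Cover} -> Bearing = 1*1 = 1, Cap = 1*4 = 4, Ring = 1*5 = 5.
Iteration 2: components of {Bearing,Cap,Ring} -> Housing = 4*4 = 16, Nut = 5*2 = 10, Panel = 1*1 = 1, Rod = 4*4 = 16.
Iteration 3: no further components; recursion stops.
SUM(qty) = 1 + 1 + 4 + 5 + 1 + 16 + 16 + 10 = 54.

54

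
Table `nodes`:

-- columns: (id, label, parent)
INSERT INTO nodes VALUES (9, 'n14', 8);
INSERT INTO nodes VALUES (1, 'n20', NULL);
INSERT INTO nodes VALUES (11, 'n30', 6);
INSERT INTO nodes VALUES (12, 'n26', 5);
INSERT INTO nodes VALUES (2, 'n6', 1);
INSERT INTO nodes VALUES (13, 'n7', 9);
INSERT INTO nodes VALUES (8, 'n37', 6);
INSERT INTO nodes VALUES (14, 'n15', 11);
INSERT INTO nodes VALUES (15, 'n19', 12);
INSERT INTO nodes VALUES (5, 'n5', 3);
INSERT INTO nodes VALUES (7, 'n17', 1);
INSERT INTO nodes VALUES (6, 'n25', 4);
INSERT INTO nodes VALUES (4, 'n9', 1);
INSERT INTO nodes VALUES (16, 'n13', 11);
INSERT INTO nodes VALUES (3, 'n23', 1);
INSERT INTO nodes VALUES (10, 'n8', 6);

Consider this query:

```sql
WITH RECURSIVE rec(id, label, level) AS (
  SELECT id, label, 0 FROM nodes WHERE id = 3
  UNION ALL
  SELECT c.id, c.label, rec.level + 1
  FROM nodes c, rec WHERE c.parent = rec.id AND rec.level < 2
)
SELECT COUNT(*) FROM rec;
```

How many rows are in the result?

Base: id=3 (n23) at level 0.
Iteration 1: rows with parent in {3} -> n5 (id 5, level 1).
Iteration 2: rows with parent in {5} -> n26 (id 12, level 2).
Iteration 3: level < 2 fails for all current rows; recursion stops.
Total rows emitted: 3.

3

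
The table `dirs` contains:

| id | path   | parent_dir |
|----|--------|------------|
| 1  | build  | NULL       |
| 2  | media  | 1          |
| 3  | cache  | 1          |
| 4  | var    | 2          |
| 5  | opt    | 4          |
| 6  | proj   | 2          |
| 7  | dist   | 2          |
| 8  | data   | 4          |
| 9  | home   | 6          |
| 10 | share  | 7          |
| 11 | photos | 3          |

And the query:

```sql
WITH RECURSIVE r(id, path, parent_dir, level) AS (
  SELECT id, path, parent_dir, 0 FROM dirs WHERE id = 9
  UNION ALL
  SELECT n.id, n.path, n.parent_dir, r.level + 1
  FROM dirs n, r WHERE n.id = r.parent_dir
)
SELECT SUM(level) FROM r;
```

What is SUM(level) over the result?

Base: id=9 (home), parent_dir=6, level 0.
Iteration 1: join on id=6 -> proj (id 6, parent_dir=2, level 1).
Iteration 2: join on id=2 -> media (id 2, parent_dir=1, level 2).
Iteration 3: join on id=1 -> build (id 1, parent_dir=NULL, level 3).
Iteration 4: parent_dir is NULL; no match; recursion stops.
SUM(level) = 0 + 1 + 2 + 3 = 6.

6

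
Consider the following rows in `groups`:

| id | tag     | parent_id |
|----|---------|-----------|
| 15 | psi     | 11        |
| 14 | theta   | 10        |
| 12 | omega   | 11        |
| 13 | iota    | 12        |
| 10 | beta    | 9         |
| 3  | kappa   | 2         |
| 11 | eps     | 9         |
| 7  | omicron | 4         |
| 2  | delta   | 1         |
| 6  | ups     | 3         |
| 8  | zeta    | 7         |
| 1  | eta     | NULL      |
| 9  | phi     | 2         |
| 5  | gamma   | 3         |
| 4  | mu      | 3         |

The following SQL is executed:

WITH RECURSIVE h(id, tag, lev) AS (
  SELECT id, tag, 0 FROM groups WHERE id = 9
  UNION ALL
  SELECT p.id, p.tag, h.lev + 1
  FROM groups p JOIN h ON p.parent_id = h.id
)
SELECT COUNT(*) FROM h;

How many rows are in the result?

Base: id=9 (phi) at lev 0.
Iteration 1: rows with parent_id in {9} -> beta (id 10, lev 1), eps (id 11, lev 1).
Iteration 2: rows with parent_id in {10,11} -> omega (id 12, lev 2), theta (id 14, lev 2), psi (id 15, lev 2).
Iteration 3: rows with parent_id in {12,14,15} -> iota (id 13, lev 3).
Iteration 4: no rows with parent_id in {13}; recursion stops.
Total rows emitted: 7.

7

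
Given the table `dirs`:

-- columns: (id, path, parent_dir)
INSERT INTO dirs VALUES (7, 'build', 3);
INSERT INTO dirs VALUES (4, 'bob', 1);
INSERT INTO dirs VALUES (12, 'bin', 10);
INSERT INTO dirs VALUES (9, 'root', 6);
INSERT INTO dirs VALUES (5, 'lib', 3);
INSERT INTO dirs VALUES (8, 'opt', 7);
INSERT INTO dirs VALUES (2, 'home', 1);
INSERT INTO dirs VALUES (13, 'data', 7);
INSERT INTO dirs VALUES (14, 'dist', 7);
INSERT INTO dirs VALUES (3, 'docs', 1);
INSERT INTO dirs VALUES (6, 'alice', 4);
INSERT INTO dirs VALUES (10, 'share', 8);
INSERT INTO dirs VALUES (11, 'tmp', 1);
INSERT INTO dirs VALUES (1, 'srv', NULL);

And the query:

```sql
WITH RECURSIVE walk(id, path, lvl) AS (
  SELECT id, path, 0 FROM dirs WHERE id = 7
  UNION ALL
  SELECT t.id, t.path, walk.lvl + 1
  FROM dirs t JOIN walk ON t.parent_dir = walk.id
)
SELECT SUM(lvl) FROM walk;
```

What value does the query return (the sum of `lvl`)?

Base: id=7 (build) at lvl 0.
Iteration 1: rows with parent_dir in {7} -> opt (id 8, lvl 1), data (id 13, lvl 1), dist (id 14, lvl 1).
Iteration 2: rows with parent_dir in {8,13,14} -> share (id 10, lvl 2).
Iteration 3: rows with parent_dir in {10} -> bin (id 12, lvl 3).
Iteration 4: no rows with parent_dir in {12}; recursion stops.
SUM(lvl) = 0 + 1 + 1 + 1 + 2 + 3 = 8.

8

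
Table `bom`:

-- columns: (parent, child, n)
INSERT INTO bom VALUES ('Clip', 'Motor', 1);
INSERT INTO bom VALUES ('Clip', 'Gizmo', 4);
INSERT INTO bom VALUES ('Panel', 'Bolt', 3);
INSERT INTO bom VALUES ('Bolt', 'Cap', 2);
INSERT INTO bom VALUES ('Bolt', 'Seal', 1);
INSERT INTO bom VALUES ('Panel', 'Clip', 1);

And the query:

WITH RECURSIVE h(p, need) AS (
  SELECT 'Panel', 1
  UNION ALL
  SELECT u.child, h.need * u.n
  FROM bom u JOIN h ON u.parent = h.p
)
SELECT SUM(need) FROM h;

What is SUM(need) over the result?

19

Base: (Panel, need=1).
Iteration 1: components of {Panel} -> Bolt = 1*3 = 3, Clip = 1*1 = 1.
Iteration 2: components of {Bolt,Clip} -> Cap = 3*2 = 6, Gizmo = 1*4 = 4, Motor = 1*1 = 1, Seal = 3*1 = 3.
Iteration 3: no further components; recursion stops.
SUM(need) = 1 + 1 + 3 + 1 + 4 + 3 + 6 = 19.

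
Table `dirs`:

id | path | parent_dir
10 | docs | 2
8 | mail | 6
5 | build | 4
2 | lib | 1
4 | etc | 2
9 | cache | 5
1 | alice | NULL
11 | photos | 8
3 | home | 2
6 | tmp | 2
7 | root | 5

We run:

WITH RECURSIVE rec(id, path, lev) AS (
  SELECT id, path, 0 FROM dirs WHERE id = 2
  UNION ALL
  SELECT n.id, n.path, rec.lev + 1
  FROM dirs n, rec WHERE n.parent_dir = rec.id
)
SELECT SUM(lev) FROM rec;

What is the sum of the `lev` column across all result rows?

17

Base: id=2 (lib) at lev 0.
Iteration 1: rows with parent_dir in {2} -> home (id 3, lev 1), etc (id 4, lev 1), tmp (id 6, lev 1), docs (id 10, lev 1).
Iteration 2: rows with parent_dir in {3,4,6,10} -> build (id 5, lev 2), mail (id 8, lev 2).
Iteration 3: rows with parent_dir in {5,8} -> root (id 7, lev 3), cache (id 9, lev 3), photos (id 11, lev 3).
Iteration 4: no rows with parent_dir in {7,9,11}; recursion stops.
SUM(lev) = 0 + 1 + 1 + 1 + 1 + 2 + 2 + 3 + 3 + 3 = 17.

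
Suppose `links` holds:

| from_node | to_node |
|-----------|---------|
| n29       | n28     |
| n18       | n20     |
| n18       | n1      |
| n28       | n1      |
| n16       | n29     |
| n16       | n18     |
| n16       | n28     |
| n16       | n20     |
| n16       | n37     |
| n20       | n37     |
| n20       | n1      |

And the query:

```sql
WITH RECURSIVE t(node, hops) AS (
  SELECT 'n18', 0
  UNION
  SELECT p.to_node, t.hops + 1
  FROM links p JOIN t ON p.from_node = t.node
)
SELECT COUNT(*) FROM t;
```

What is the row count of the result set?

5

Base: (n18, hops=0).
Iteration 1: edges from {n18} -> (n1, hops=1), (n20, hops=1).
Iteration 2: edges from {n1,n20} -> (n1, hops=2), (n37, hops=2).
Iteration 3: no outgoing edges from {n1,n37}; recursion stops.
Total rows emitted: 5.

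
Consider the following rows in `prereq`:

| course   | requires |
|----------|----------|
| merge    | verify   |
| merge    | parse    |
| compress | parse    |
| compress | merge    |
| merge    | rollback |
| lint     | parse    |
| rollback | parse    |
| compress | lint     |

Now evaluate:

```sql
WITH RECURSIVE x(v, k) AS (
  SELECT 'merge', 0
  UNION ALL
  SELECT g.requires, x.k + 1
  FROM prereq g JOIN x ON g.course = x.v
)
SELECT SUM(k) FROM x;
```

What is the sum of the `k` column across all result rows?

5

Base: (merge, k=0).
Iteration 1: edges from {merge} -> (parse, k=1), (rollback, k=1), (verify, k=1).
Iteration 2: edges from {parse,rollback,verify} -> (parse, k=2).
Iteration 3: no outgoing edges from {parse}; recursion stops.
SUM(k) = 0 + 1 + 1 + 1 + 2 = 5.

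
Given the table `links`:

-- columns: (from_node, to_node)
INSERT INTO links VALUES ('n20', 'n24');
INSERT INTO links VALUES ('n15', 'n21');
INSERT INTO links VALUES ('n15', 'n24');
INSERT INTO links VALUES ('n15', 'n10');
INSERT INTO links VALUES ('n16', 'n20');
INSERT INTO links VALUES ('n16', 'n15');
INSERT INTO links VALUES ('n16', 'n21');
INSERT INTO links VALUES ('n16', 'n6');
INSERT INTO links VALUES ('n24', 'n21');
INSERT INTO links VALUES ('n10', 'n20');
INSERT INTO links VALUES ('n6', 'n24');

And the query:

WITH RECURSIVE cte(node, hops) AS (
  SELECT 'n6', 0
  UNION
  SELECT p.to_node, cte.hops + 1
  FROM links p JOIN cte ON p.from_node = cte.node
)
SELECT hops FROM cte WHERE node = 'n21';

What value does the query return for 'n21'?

Base: (n6, hops=0).
Iteration 1: edges from {n6} -> (n24, hops=1).
Iteration 2: edges from {n24} -> (n21, hops=2).
Iteration 3: no outgoing edges from {n21}; recursion stops.

2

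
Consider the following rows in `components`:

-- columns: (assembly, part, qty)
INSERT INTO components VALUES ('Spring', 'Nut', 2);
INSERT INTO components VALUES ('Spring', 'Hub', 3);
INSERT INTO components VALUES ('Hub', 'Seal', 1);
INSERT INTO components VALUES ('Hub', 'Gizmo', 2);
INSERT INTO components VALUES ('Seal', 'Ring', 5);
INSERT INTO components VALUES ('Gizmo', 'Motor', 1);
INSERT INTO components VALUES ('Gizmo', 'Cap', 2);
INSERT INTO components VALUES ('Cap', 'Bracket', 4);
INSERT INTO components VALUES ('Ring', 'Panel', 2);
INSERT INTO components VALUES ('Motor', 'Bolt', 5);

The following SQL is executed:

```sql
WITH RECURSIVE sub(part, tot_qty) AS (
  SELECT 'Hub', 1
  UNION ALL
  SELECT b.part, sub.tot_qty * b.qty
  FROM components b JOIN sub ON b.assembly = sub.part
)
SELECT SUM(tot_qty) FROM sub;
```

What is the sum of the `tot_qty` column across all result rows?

Base: (Hub, tot_qty=1).
Iteration 1: components of {Hub} -> Gizmo = 1*2 = 2, Seal = 1*1 = 1.
Iteration 2: components of {Gizmo,Seal} -> Cap = 2*2 = 4, Motor = 2*1 = 2, Ring = 1*5 = 5.
Iteration 3: components of {Cap,Motor,Ring} -> Bolt = 2*5 = 10, Bracket = 4*4 = 16, Panel = 5*2 = 10.
Iteration 4: no further components; recursion stops.
SUM(tot_qty) = 1 + 1 + 2 + 5 + 2 + 4 + 10 + 10 + 16 = 51.

51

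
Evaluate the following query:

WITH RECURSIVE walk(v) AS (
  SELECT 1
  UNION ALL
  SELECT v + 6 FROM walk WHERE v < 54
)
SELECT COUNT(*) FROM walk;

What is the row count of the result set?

10

Base: v=1.
Iteration 1: 1 < 54 holds -> v = 1 + 6 = 7.
Iteration 2: 7 < 54 holds -> v = 7 + 6 = 13.
Iteration 3: 13 < 54 holds -> v = 13 + 6 = 19.
Iteration 4: 19 < 54 holds -> v = 19 + 6 = 25.
Iteration 5: 25 < 54 holds -> v = 25 + 6 = 31.
Iteration 6: 31 < 54 holds -> v = 31 + 6 = 37.
Iteration 7: 37 < 54 holds -> v = 37 + 6 = 43.
Iteration 8: 43 < 54 holds -> v = 43 + 6 = 49.
Iteration 9: 49 < 54 holds -> v = 49 + 6 = 55.
Iteration 10: 55 < 54 fails; recursion stops.
Total rows emitted: 10.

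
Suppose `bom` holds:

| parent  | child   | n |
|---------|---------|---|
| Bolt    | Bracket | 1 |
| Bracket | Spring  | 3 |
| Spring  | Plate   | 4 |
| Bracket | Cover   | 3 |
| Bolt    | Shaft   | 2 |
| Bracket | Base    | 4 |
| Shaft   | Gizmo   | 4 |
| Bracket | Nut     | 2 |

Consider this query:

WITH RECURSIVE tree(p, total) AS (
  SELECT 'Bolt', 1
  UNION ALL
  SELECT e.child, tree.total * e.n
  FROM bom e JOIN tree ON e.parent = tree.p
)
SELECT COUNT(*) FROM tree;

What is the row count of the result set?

9

Base: (Bolt, total=1).
Iteration 1: components of {Bolt} -> Bracket = 1*1 = 1, Shaft = 1*2 = 2.
Iteration 2: components of {Bracket,Shaft} -> Base = 1*4 = 4, Cover = 1*3 = 3, Gizmo = 2*4 = 8, Nut = 1*2 = 2, Spring = 1*3 = 3.
Iteration 3: components of {Base,Cover,Gizmo,Nut,Spring} -> Plate = 3*4 = 12.
Iteration 4: no further components; recursion stops.
Total rows emitted: 9.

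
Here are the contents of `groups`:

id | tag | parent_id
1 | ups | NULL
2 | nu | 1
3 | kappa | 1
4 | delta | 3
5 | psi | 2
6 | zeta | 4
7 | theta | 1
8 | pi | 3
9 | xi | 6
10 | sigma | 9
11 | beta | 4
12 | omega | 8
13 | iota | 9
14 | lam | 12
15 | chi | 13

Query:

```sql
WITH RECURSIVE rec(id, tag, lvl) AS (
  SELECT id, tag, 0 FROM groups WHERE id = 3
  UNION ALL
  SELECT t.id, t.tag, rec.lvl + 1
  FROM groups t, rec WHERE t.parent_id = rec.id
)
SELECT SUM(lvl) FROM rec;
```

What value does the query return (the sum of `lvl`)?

Base: id=3 (kappa) at lvl 0.
Iteration 1: rows with parent_id in {3} -> delta (id 4, lvl 1), pi (id 8, lvl 1).
Iteration 2: rows with parent_id in {4,8} -> zeta (id 6, lvl 2), beta (id 11, lvl 2), omega (id 12, lvl 2).
Iteration 3: rows with parent_id in {6,11,12} -> xi (id 9, lvl 3), lam (id 14, lvl 3).
Iteration 4: rows with parent_id in {9,14} -> sigma (id 10, lvl 4), iota (id 13, lvl 4).
Iteration 5: rows with parent_id in {10,13} -> chi (id 15, lvl 5).
Iteration 6: no rows with parent_id in {15}; recursion stops.
SUM(lvl) = 0 + 1 + 1 + 2 + 2 + 2 + 3 + 3 + 4 + 4 + 5 = 27.

27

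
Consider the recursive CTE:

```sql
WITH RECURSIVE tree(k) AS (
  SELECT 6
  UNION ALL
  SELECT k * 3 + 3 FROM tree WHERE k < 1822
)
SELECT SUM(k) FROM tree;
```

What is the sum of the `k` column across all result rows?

Base: k=6.
Iteration 1: 6 < 1822 holds -> k = 6 * 3 + 3 = 21.
Iteration 2: 21 < 1822 holds -> k = 21 * 3 + 3 = 66.
Iteration 3: 66 < 1822 holds -> k = 66 * 3 + 3 = 201.
Iteration 4: 201 < 1822 holds -> k = 201 * 3 + 3 = 606.
Iteration 5: 606 < 1822 holds -> k = 606 * 3 + 3 = 1821.
Iteration 6: 1821 < 1822 holds -> k = 1821 * 3 + 3 = 5466.
Iteration 7: 5466 < 1822 fails; recursion stops.
SUM(k) = 6 + 21 + 66 + 201 + 606 + 1821 + 5466 = 8187.

8187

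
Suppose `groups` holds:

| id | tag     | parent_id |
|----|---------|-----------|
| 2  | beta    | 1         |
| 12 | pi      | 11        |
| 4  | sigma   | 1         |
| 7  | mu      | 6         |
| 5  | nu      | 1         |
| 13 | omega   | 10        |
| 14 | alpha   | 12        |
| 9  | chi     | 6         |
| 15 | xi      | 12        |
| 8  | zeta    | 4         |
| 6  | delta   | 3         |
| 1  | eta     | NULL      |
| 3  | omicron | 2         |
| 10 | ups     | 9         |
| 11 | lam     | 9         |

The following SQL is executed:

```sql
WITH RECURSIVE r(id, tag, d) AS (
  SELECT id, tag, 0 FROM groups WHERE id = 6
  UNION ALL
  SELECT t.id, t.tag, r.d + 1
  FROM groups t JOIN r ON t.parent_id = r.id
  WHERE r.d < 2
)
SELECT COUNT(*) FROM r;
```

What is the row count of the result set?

5

Base: id=6 (delta) at d 0.
Iteration 1: rows with parent_id in {6} -> mu (id 7, d 1), chi (id 9, d 1).
Iteration 2: rows with parent_id in {7,9} -> ups (id 10, d 2), lam (id 11, d 2).
Iteration 3: d < 2 fails for all current rows; recursion stops.
Total rows emitted: 5.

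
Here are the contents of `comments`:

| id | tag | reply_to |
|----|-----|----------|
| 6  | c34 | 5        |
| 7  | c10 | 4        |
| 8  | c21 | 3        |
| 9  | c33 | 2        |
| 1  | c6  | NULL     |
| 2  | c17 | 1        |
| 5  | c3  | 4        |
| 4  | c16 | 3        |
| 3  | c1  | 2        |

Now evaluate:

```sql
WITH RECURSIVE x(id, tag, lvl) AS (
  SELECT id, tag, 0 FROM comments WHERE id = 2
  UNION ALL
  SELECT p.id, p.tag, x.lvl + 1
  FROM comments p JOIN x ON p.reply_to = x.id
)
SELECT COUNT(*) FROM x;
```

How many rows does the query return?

8

Base: id=2 (c17) at lvl 0.
Iteration 1: rows with reply_to in {2} -> c1 (id 3, lvl 1), c33 (id 9, lvl 1).
Iteration 2: rows with reply_to in {3,9} -> c16 (id 4, lvl 2), c21 (id 8, lvl 2).
Iteration 3: rows with reply_to in {4,8} -> c3 (id 5, lvl 3), c10 (id 7, lvl 3).
Iteration 4: rows with reply_to in {5,7} -> c34 (id 6, lvl 4).
Iteration 5: no rows with reply_to in {6}; recursion stops.
Total rows emitted: 8.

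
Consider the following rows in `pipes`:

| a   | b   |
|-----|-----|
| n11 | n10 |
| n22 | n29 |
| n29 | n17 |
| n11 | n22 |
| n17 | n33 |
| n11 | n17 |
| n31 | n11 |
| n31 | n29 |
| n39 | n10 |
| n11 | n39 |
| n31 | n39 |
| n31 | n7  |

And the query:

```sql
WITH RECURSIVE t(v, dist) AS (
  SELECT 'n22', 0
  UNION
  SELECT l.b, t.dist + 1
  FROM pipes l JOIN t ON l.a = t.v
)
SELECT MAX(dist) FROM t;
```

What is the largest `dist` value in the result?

Base: (n22, dist=0).
Iteration 1: edges from {n22} -> (n29, dist=1).
Iteration 2: edges from {n29} -> (n17, dist=2).
Iteration 3: edges from {n17} -> (n33, dist=3).
Iteration 4: no outgoing edges from {n33}; recursion stops.
dist values: 0, 1, 2, 3; the maximum is 3.

3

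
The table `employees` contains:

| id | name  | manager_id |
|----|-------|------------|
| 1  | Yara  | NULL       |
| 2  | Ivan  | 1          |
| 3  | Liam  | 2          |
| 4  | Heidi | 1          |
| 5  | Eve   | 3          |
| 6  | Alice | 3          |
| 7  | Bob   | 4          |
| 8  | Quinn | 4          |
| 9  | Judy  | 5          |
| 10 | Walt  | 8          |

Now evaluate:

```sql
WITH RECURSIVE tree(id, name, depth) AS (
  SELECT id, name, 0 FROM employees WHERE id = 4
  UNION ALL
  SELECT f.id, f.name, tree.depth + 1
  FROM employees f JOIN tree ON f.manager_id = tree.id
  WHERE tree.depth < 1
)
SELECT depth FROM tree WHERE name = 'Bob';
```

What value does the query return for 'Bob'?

Base: id=4 (Heidi) at depth 0.
Iteration 1: rows with manager_id in {4} -> Bob (id 7, depth 1), Quinn (id 8, depth 1).
Iteration 2: depth < 1 fails for all current rows; recursion stops.

1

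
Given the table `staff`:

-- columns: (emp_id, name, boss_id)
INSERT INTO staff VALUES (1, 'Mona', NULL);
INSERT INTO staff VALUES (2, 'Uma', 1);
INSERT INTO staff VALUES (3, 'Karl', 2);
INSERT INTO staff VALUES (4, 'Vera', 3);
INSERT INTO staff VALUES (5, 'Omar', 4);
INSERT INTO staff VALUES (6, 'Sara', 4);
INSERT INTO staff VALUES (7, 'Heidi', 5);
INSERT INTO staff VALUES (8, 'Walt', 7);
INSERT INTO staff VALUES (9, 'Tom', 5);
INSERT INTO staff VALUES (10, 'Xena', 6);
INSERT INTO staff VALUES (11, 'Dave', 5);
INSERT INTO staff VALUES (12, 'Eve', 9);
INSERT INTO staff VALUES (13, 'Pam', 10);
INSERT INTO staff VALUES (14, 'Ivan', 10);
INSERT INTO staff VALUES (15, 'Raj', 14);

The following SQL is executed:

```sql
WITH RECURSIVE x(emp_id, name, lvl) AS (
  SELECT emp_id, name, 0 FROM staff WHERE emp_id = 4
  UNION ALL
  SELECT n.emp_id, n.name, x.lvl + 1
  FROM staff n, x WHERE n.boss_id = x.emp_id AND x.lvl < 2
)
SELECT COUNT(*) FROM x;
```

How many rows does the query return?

7

Base: emp_id=4 (Vera) at lvl 0.
Iteration 1: rows with boss_id in {4} -> Omar (id 5, lvl 1), Sara (id 6, lvl 1).
Iteration 2: rows with boss_id in {5,6} -> Heidi (id 7, lvl 2), Tom (id 9, lvl 2), Xena (id 10, lvl 2), Dave (id 11, lvl 2).
Iteration 3: lvl < 2 fails for all current rows; recursion stops.
Total rows emitted: 7.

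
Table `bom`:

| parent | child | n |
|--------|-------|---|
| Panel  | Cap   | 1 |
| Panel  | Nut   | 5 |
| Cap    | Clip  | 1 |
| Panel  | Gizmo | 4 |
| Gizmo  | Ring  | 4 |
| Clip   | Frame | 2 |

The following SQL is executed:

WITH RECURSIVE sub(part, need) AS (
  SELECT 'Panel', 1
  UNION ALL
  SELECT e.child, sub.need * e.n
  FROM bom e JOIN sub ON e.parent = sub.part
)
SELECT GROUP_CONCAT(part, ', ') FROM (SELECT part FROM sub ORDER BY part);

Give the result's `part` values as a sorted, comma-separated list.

Base: (Panel, need=1).
Iteration 1: components of {Panel} -> Cap = 1*1 = 1, Gizmo = 1*4 = 4, Nut = 1*5 = 5.
Iteration 2: components of {Cap,Gizmo,Nut} -> Clip = 1*1 = 1, Ring = 4*4 = 16.
Iteration 3: components of {Clip,Ring} -> Frame = 1*2 = 2.
Iteration 4: no further components; recursion stops.

Cap, Clip, Frame, Gizmo, Nut, Panel, Ring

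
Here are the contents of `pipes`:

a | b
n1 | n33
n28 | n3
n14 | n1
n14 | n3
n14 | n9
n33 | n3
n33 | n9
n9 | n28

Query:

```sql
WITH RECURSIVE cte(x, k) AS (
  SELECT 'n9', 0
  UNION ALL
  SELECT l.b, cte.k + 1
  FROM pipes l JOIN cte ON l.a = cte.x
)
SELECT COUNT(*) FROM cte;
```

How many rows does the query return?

3

Base: (n9, k=0).
Iteration 1: edges from {n9} -> (n28, k=1).
Iteration 2: edges from {n28} -> (n3, k=2).
Iteration 3: no outgoing edges from {n3}; recursion stops.
Total rows emitted: 3.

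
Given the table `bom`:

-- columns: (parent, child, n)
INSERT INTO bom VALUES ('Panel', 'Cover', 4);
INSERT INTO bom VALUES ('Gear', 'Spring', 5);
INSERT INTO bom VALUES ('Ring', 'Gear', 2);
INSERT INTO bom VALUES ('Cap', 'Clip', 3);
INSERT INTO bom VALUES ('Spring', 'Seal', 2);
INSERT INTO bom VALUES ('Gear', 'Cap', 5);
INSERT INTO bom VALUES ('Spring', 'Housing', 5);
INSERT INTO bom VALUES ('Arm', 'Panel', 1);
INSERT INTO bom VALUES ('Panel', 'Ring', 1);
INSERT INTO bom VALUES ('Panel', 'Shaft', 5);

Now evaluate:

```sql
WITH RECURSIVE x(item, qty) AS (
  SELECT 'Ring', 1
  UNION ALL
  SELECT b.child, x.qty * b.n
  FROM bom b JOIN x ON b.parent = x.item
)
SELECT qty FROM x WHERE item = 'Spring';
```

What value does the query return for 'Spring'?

Base: (Ring, qty=1).
Iteration 1: components of {Ring} -> Gear = 1*2 = 2.
Iteration 2: components of {Gear} -> Cap = 2*5 = 10, Spring = 2*5 = 10.
Iteration 3: components of {Cap,Spring} -> Clip = 10*3 = 30, Housing = 10*5 = 50, Seal = 10*2 = 20.
Iteration 4: no further components; recursion stops.

10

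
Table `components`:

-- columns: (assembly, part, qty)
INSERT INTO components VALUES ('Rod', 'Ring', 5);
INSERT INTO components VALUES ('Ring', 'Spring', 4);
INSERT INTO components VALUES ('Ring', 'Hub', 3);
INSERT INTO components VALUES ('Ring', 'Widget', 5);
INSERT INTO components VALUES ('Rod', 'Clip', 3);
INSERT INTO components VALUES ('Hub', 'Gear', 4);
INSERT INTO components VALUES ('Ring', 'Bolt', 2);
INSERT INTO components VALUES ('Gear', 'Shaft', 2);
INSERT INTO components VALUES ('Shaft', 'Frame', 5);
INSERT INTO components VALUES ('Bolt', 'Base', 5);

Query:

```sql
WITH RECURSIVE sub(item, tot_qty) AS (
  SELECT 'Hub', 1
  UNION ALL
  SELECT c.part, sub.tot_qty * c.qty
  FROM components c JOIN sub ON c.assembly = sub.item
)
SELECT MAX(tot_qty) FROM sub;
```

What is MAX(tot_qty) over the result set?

40

Base: (Hub, tot_qty=1).
Iteration 1: components of {Hub} -> Gear = 1*4 = 4.
Iteration 2: components of {Gear} -> Shaft = 4*2 = 8.
Iteration 3: components of {Shaft} -> Frame = 8*5 = 40.
Iteration 4: no further components; recursion stops.
tot_qty values: 1, 4, 8, 40; the maximum is 40.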